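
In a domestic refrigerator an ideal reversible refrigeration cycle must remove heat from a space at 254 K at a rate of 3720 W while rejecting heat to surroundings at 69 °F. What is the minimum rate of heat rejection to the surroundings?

Q̇_H ≈ 4302 W

T_H = 69 °F → (69 − 32) × 5/9 = 20.56 °C = 293.71 K.
For a reversible cycle Q_H/Q_C = T_H/T_C, so Q_H = Q_C·T_H/T_C = 3720 × 293.71/254.00 = 4302 W.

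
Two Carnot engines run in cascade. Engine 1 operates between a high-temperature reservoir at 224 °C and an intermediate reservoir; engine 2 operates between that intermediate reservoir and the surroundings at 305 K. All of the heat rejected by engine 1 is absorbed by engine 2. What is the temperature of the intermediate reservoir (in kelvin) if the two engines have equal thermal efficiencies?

T_H = 224 °C → 224 + 273.15 = 497.15 K.
Equal efficiencies require 1 − T_m/T_H = 1 − T_C/T_m, i.e. T_m/T_H = T_C/T_m, so T_m = √(T_H·T_C) = √(497.15 × 305.00) = 389 K.

T_m ≈ 389 K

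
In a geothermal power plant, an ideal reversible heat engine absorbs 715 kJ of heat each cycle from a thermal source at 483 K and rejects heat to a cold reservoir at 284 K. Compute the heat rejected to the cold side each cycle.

Q_C ≈ 420.4 kJ

For a reversible engine, η = 1 − T_C/T_H = 1 − 284.00/483.00 = 0.4120.
For a reversible cycle Q_C/Q_H = T_C/T_H, so Q_C = 715 × 284.00/483.00 = 420.4 kJ.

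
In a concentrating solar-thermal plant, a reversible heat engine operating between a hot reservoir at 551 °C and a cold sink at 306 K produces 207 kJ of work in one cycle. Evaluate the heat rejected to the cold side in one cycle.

Q_C ≈ 122 kJ

T_H = 551 °C → 551 + 273.15 = 824.15 K.
η_rev = 1 − T_C/T_H = 1 − 306.00/824.15 = 0.6287.
Since Q_C/Q_H = T_C/T_H and Q_H = W/η, Q_C = W·T_C/(T_H − T_C) = 207 × 306.00/518.15 = 122 kJ.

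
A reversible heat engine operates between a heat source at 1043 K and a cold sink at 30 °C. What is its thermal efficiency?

T_C = 30 °C → 30 + 273.15 = 303.15 K.
Since the cycle is reversible, η = 1 − T_C/T_H = 1 − 303.15/1043.00 = 0.7093.

η ≈ 0.7093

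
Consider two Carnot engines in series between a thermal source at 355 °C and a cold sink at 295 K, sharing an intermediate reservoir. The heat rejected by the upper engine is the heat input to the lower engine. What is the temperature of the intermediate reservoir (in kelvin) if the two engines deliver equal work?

T_H = 355 °C → 355 + 273.15 = 628.15 K.
For reversible stages Q_m = Q_H·(T_m/T_H). Setting W₁ = Q_H(1 − T_m/T_H) equal to W₂ = Q_m(1 − T_C/T_m) = Q_H·(T_m − T_C)/T_H gives T_H − T_m = T_m − T_C, so T_m = (T_H + T_C)/2 = (628.15 + 295.00)/2 = 462 K.

T_m ≈ 462 K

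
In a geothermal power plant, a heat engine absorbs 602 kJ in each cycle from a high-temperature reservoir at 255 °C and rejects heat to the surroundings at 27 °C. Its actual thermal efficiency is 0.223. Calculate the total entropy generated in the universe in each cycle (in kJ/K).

ΔS_univ ≈ 0.419 kJ/K

T_H = 255 °C → 255 + 273.15 = 528.15 K.
T_C = 27 °C → 27 + 273.15 = 300.15 K.
W = η·Q_H = 0.223 × 602 = 134.2 kJ, so Q_C = Q_H − W = 467.8 kJ.
Entropy balance on the reservoirs: −Q_H/T_H = -1.140 kJ/K, +Q_C/T_C = 1.558 kJ/K.
ΔS_univ = −Q_H/T_H + Q_C/T_C = 0.419 kJ/K (> 0, since η = 0.223 < η_Carnot = 0.432).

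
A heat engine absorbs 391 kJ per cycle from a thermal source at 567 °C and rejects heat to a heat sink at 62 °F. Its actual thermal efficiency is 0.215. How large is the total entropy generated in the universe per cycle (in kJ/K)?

T_H = 567 °C → 567 + 273.15 = 840.15 K.
T_C = 62 °F → (62 − 32) × 5/9 = 16.67 °C = 289.82 K.
W = η·Q_H = 0.215 × 391 = 84.06 kJ, so Q_C = Q_H − W = 306.9 kJ.
Entropy balance on the reservoirs: −Q_H/T_H = -0.4654 kJ/K, +Q_C/T_C = 1.059 kJ/K.
ΔS_univ = −Q_H/T_H + Q_C/T_C = 0.594 kJ/K (> 0, since η = 0.215 < η_Carnot = 0.655).

ΔS_univ ≈ 0.594 kJ/K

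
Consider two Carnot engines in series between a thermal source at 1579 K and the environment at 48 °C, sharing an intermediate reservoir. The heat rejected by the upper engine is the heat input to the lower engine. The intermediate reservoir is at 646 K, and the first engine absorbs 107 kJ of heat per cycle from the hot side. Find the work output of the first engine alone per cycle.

W₁ ≈ 63.2 kJ

T_C = 48 °C → 48 + 273.15 = 321.15 K.
First-stage efficiency η₁ = 1 − T_m/T_H = 1 − 646.00/1579.00 = 0.5909.
W₁ = η₁·Q_H = 0.5909 × 107 = 63.2 kJ.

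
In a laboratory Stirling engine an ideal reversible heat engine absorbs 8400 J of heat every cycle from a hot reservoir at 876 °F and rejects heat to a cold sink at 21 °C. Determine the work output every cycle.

T_H = 876 °F → (876 − 32) × 5/9 = 468.89 °C = 742.04 K.
T_C = 21 °C → 21 + 273.15 = 294.15 K.
Carnot efficiency: η = 1 − T_C/T_H = 1 − 294.15/742.04 = 0.6036.
W = η·Q_H = 0.6036 × 8400 = 5070 J.

W ≈ 5070 J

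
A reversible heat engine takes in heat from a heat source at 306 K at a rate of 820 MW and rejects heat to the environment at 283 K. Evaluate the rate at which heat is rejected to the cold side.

For a reversible engine, η = 1 − T_C/T_H = 1 − 283.00/306.00 = 0.0752.
For a reversible cycle Q_C/Q_H = T_C/T_H, so Q_C = 820 × 283.00/306.00 = 758 MW.

Q̇_C ≈ 758 MW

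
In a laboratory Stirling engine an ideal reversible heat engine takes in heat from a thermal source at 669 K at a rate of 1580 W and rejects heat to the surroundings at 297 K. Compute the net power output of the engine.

Since the cycle is reversible, η = 1 − T_C/T_H = 1 − 297.00/669.00 = 0.5561.
W = η·Q_H = 0.5561 × 1580 = 879 W.

Ẇ ≈ 879 W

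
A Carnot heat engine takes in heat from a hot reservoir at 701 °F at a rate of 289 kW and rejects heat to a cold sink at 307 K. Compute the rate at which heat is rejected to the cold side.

T_H = 701 °F → (701 − 32) × 5/9 = 371.67 °C = 644.82 K.
For a reversible engine, η = 1 − T_C/T_H = 1 − 307.00/644.82 = 0.5239.
For a reversible cycle Q_C/Q_H = T_C/T_H, so Q_C = 289 × 307.00/644.82 = 137.6 kW.

Q̇_C ≈ 137.6 kW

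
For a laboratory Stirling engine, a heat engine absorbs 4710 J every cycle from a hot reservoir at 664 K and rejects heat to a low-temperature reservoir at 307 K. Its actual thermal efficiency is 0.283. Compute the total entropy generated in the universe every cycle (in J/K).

ΔS_univ ≈ 3.91 J/K

W = η·Q_H = 0.283 × 4710 = 1333 J, so Q_C = Q_H − W = 3377 J.
Reservoir entropy changes: ΔS_H = −Q_H/T_H = −4710/664.00 = -7.093 J/K and ΔS_C = +Q_C/T_C = 3377/307.00 = 11.00 J/K.
ΔS_univ = −Q_H/T_H + Q_C/T_C = 3.91 J/K (> 0, since η = 0.283 < η_Carnot = 0.538).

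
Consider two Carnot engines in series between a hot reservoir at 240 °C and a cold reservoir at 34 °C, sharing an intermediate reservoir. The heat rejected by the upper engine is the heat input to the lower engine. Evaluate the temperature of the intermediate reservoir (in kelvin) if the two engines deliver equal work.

T_H = 240 °C → 240 + 273.15 = 513.15 K.
T_C = 34 °C → 34 + 273.15 = 307.15 K.
For reversible stages Q_m = Q_H·(T_m/T_H). Setting W₁ = Q_H(1 − T_m/T_H) equal to W₂ = Q_m(1 − T_C/T_m) = Q_H·(T_m − T_C)/T_H gives T_H − T_m = T_m − T_C, so T_m = (T_H + T_C)/2 = (513.15 + 307.15)/2 = 410 K.

T_m ≈ 410 K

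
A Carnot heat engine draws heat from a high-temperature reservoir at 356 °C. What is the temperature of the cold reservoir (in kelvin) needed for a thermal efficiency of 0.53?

T_C ≈ 296 K

T_H = 356 °C → 356 + 273.15 = 629.15 K.
From η = 1 − T_C/T_H, T_C = T_H·(1 − η) = 629.15 × (1 − 0.53) = 296 K.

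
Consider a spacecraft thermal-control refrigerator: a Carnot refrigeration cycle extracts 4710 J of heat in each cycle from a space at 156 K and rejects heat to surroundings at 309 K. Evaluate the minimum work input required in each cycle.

The reversible coefficient of performance is COP_R = T_C/(T_H − T_C) = 156.00/153.00 = 1.0196.
W = Q_C/COP_R = 4710/1.0196 = 4619 J.

W_in ≈ 4619 J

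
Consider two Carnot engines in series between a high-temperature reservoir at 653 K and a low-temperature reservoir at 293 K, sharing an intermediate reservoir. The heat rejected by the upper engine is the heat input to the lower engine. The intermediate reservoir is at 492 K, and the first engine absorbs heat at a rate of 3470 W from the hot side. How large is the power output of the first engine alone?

Ẇ₁ ≈ 855.5 W

First-stage efficiency η₁ = 1 − T_m/T_H = 1 − 492.00/653.00 = 0.2466.
W₁ = η₁·Q_H = 0.2466 × 3470 = 855.5 W.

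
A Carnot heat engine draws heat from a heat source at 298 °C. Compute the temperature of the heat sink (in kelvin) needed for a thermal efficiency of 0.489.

T_C ≈ 292 K

T_H = 298 °C → 298 + 273.15 = 571.15 K.
From η = 1 − T_C/T_H, T_C = T_H·(1 − η) = 571.15 × (1 − 0.489) = 292 K.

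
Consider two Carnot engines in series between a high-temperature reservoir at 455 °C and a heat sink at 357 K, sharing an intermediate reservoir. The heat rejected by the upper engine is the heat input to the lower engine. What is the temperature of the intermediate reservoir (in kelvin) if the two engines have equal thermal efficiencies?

T_H = 455 °C → 455 + 273.15 = 728.15 K.
Equal efficiencies require 1 − T_m/T_H = 1 − T_C/T_m, i.e. T_m/T_H = T_C/T_m, so T_m = √(T_H·T_C) = √(728.15 × 357.00) = 510 K.

T_m ≈ 510 K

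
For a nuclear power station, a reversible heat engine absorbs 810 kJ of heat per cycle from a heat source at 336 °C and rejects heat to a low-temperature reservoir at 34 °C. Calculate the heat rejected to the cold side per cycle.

Q_C ≈ 408 kJ

T_H = 336 °C → 336 + 273.15 = 609.15 K.
T_C = 34 °C → 34 + 273.15 = 307.15 K.
Carnot efficiency: η = 1 − T_C/T_H = 1 − 307.15/609.15 = 0.4958.
For a reversible cycle Q_C/Q_H = T_C/T_H, so Q_C = 810 × 307.15/609.15 = 408 kJ.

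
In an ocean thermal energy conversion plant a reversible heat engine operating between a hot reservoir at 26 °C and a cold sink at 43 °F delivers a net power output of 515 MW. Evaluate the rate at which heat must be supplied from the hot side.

Q̇_H ≈ 7750 MW

T_H = 26 °C → 26 + 273.15 = 299.15 K.
T_C = 43 °F → (43 − 32) × 5/9 = 6.11 °C = 279.26 K.
η_rev = 1 − T_C/T_H = 1 − 279.26/299.15 = 0.0665.
Q_H = W/η = 515/0.0665 = 7750 MW.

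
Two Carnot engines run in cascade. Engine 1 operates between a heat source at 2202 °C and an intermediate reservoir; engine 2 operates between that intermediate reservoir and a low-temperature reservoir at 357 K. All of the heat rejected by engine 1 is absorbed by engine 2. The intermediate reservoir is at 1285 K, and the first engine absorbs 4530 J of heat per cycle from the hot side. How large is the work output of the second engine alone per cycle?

T_H = 2202 °C → 2202 + 273.15 = 2475.15 K.
Heat entering the second stage: Q_m = Q_H·(T_m/T_H) = 4530 × 1285.00/2475.15 = 2350 J.
Second-stage efficiency η₂ = 1 − T_C/T_m = 1 − 357.00/1285.00 = 0.7222, so W₂ = η₂·Q_m = 1700 J.

W₂ ≈ 1700 J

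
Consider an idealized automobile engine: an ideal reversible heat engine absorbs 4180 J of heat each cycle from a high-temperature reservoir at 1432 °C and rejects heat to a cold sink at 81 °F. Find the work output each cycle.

T_H = 1432 °C → 1432 + 273.15 = 1705.15 K.
T_C = 81 °F → (81 − 32) × 5/9 = 27.22 °C = 300.37 K.
η_rev = 1 − T_C/T_H = 1 − 300.37/1705.15 = 0.8238.
W = η·Q_H = 0.8238 × 4180 = 3440 J.

W ≈ 3440 J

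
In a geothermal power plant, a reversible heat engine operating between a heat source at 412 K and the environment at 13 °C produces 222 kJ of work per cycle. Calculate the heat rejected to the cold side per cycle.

T_C = 13 °C → 13 + 273.15 = 286.15 K.
For a reversible engine, η = 1 − T_C/T_H = 1 − 286.15/412.00 = 0.3055.
Since Q_C/Q_H = T_C/T_H and Q_H = W/η, Q_C = W·T_C/(T_H − T_C) = 222 × 286.15/125.85 = 505 kJ.

Q_C ≈ 505 kJ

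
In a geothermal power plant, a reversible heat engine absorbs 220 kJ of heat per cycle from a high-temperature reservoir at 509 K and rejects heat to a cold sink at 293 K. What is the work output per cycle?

W ≈ 93.36 kJ

The Carnot efficiency is η = 1 − T_C/T_H = 1 − 293.00/509.00 = 0.4244.
W = η·Q_H = 0.4244 × 220 = 93.36 kJ.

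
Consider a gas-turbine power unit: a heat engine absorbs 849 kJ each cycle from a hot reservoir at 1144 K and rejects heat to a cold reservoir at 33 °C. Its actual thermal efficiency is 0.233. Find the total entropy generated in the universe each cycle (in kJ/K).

T_C = 33 °C → 33 + 273.15 = 306.15 K.
W = η·Q_H = 0.233 × 849 = 197.8 kJ, so Q_C = Q_H − W = 651.2 kJ.
Reservoir entropy changes: ΔS_H = −Q_H/T_H = −849/1144.00 = -0.7421 kJ/K and ΔS_C = +Q_C/T_C = 651.2/306.15 = 2.127 kJ/K.
ΔS_univ = −Q_H/T_H + Q_C/T_C = 1.38 kJ/K (> 0, since η = 0.233 < η_Carnot = 0.732).

ΔS_univ ≈ 1.38 kJ/K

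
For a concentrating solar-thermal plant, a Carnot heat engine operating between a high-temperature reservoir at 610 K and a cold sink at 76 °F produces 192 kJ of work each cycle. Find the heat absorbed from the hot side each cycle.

Q_H ≈ 375 kJ

T_C = 76 °F → (76 − 32) × 5/9 = 24.44 °C = 297.59 K.
The Carnot efficiency is η = 1 − T_C/T_H = 1 − 297.59/610.00 = 0.5121.
Q_H = W/η = 192/0.5121 = 375 kJ.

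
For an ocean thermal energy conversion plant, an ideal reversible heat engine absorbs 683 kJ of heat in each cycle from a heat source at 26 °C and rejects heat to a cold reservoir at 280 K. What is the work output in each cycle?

W ≈ 43.7 kJ

T_H = 26 °C → 26 + 273.15 = 299.15 K.
Carnot efficiency: η = 1 − T_C/T_H = 1 − 280.00/299.15 = 0.0640.
W = η·Q_H = 0.0640 × 683 = 43.7 kJ.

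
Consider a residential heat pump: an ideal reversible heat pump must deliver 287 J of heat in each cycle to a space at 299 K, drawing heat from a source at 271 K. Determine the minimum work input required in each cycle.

W_in ≈ 26.9 J

The Carnot heat-pump COP is COP_HP = T_H/(T_H − T_C) = 299.00/28.00 = 10.6786.
W = Q_H/COP_HP = 287/10.6786 = 26.9 J.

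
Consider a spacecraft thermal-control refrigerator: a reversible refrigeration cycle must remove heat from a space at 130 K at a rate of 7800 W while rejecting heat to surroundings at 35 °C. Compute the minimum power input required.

T_H = 35 °C → 35 + 273.15 = 308.15 K.
COP_R = T_C/(T_H − T_C) = 130.00/178.15 = 0.7297.
W = Q_C/COP_R = 7800/0.7297 = 10700 W.

Ẇ_in ≈ 10700 W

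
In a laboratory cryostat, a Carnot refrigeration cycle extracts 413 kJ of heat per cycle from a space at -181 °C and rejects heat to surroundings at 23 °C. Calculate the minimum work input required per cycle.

T_H = 23 °C → 23 + 273.15 = 296.15 K.
T_C = -181 °C → -181 + 273.15 = 92.15 K.
For a reversible refrigerator, COP_R = T_C/(T_H − T_C) = 92.15/204.00 = 0.4517.
W = Q_C/COP_R = 413/0.4517 = 914 kJ.

W_in ≈ 914 kJ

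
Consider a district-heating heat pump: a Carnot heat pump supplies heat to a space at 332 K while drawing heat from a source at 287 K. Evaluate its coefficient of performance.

COP_HP ≈ 7.38

COP_HP = T_H/(T_H − T_C) = 332.00/(332.00 − 287.00) = 7.38.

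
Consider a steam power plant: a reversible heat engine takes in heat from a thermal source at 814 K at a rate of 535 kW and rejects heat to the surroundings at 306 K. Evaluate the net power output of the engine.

The Carnot efficiency is η = 1 − T_C/T_H = 1 − 306.00/814.00 = 0.6241.
W = η·Q_H = 0.6241 × 535 = 334 kW.

Ẇ ≈ 334 kW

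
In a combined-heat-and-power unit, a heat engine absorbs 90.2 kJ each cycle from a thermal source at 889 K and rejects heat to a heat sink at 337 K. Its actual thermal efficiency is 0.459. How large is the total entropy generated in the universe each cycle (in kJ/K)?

W = η·Q_H = 0.459 × 90.2 = 41.40 kJ, so Q_C = Q_H − W = 48.80 kJ.
Entropy balance on the reservoirs: −Q_H/T_H = -0.1015 kJ/K, +Q_C/T_C = 0.1448 kJ/K.
ΔS_univ = −Q_H/T_H + Q_C/T_C = 0.0433 kJ/K (> 0, since η = 0.459 < η_Carnot = 0.621).

ΔS_univ ≈ 0.0433 kJ/K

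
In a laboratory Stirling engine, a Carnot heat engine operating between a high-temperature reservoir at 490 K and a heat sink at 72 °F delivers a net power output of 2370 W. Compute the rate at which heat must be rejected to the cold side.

T_C = 72 °F → (72 − 32) × 5/9 = 22.22 °C = 295.37 K.
Carnot efficiency: η = 1 − T_C/T_H = 1 − 295.37/490.00 = 0.3972.
Since Q_C/Q_H = T_C/T_H and Q_H = W/η, Q_C = W·T_C/(T_H − T_C) = 2370 × 295.37/194.63 = 3597 W.

Q̇_C ≈ 3597 W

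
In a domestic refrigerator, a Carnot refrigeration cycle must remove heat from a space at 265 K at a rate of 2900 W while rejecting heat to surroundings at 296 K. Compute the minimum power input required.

For a reversible refrigerator, COP_R = T_C/(T_H − T_C) = 265.00/31.00 = 8.5484.
W = Q_C/COP_R = 2900/8.5484 = 339.2 W.

Ẇ_in ≈ 339.2 W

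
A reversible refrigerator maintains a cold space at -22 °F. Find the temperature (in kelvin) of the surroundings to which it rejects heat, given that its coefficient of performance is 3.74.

T_C = -22 °F → (-22 − 32) × 5/9 = -30.00 °C = 243.15 K.
COP_R = T_C/(T_H − T_C) ⇒ T_H = T_C·(1 + 1/COP_R) = 243.15 × (1 + 1/3.74) = 308 K.

T_H ≈ 308 K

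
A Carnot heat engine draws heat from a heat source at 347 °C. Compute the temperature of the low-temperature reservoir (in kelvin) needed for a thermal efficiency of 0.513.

T_H = 347 °C → 347 + 273.15 = 620.15 K.
From η = 1 − T_C/T_H, T_C = T_H·(1 − η) = 620.15 × (1 − 0.513) = 302 K.

T_C ≈ 302 K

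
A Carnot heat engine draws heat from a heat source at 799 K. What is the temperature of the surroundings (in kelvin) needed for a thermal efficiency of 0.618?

From η = 1 − T_C/T_H, T_C = T_H·(1 − η) = 799.00 × (1 − 0.618) = 305 K.

T_C ≈ 305 K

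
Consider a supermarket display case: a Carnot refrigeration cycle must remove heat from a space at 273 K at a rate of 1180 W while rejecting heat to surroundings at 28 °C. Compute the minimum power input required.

Ẇ_in ≈ 122 W

T_H = 28 °C → 28 + 273.15 = 301.15 K.
Carnot COP: COP_R = T_C/(T_H − T_C) = 273.00/28.15 = 9.6980.
W = Q_C/COP_R = 1180/9.6980 = 122 W.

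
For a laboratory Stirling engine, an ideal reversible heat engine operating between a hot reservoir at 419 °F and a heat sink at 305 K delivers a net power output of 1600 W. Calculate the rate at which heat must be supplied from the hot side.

T_H = 419 °F → (419 − 32) × 5/9 = 215.00 °C = 488.15 K.
Carnot efficiency: η = 1 − T_C/T_H = 1 − 305.00/488.15 = 0.3752.
Q_H = W/η = 1600/0.3752 = 4264 W.

Q̇_H ≈ 4264 W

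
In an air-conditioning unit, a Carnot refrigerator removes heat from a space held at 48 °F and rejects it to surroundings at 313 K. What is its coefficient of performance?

COP_R ≈ 9.11

T_C = 48 °F → (48 − 32) × 5/9 = 8.89 °C = 282.04 K.
COP_R = T_C/(T_H − T_C) = 282.04/(313.00 − 282.04) = 9.11.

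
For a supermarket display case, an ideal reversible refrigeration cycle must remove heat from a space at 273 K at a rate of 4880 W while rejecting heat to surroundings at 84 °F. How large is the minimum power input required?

T_H = 84 °F → (84 − 32) × 5/9 = 28.89 °C = 302.04 K.
Carnot COP: COP_R = T_C/(T_H − T_C) = 273.00/29.04 = 9.4012.
W = Q_C/COP_R = 4880/9.4012 = 519.1 W.

Ẇ_in ≈ 519.1 W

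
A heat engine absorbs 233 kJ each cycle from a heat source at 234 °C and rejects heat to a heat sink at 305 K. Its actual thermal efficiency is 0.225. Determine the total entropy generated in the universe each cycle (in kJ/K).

T_H = 234 °C → 234 + 273.15 = 507.15 K.
W = η·Q_H = 0.225 × 233 = 52.43 kJ, so Q_C = Q_H − W = 180.6 kJ.
Reservoir entropy changes: ΔS_H = −Q_H/T_H = −233/507.15 = -0.4594 kJ/K and ΔS_C = +Q_C/T_C = 180.6/305.00 = 0.5920 kJ/K.
ΔS_univ = −Q_H/T_H + Q_C/T_C = 0.133 kJ/K (> 0, since η = 0.225 < η_Carnot = 0.399).

ΔS_univ ≈ 0.133 kJ/K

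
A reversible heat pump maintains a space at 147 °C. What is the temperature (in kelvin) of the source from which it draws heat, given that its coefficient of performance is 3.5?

T_H = 147 °C → 147 + 273.15 = 420.15 K.
COP_HP = T_H/(T_H − T_C) ⇒ T_C = T_H·(COP_HP − 1)/COP_HP = 420.15 × (3.5 − 1)/3.5 = 300.1 K.

T_C ≈ 300.1 K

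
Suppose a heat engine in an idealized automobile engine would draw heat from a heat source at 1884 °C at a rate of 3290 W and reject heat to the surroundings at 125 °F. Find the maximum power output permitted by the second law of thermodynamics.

T_H = 1884 °C → 1884 + 273.15 = 2157.15 K.
T_C = 125 °F → (125 − 32) × 5/9 = 51.67 °C = 324.82 K.
No engine can exceed the Carnot limit: η_max = 1 − T_C/T_H = 1 − 324.82/2157.15 = 0.8494.
W_max = η_max · Q_H = 0.8494 × 3290 = 2790 W.

Ẇ_max ≈ 2790 W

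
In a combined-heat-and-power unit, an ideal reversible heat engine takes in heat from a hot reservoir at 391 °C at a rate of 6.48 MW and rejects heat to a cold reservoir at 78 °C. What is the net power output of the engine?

T_H = 391 °C → 391 + 273.15 = 664.15 K.
T_C = 78 °C → 78 + 273.15 = 351.15 K.
The Carnot efficiency is η = 1 − T_C/T_H = 1 − 351.15/664.15 = 0.4713.
W = η·Q_H = 0.4713 × 6.48 = 3.05 MW.

Ẇ ≈ 3.05 MW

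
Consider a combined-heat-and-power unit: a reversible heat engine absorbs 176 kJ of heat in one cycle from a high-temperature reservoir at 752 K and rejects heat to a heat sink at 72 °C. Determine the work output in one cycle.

T_C = 72 °C → 72 + 273.15 = 345.15 K.
Since the cycle is reversible, η = 1 − T_C/T_H = 1 − 345.15/752.00 = 0.5410.
W = η·Q_H = 0.5410 × 176 = 95.2 kJ.

W ≈ 95.2 kJ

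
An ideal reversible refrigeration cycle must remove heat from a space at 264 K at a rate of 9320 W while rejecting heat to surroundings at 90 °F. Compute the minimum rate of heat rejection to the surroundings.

T_H = 90 °F → (90 − 32) × 5/9 = 32.22 °C = 305.37 K.
For a reversible cycle Q_H/Q_C = T_H/T_C, so Q_H = Q_C·T_H/T_C = 9320 × 305.37/264.00 = 10800 W.

Q̇_H ≈ 10800 W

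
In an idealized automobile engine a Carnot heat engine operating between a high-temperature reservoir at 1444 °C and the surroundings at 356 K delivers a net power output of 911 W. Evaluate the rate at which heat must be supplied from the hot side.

Q̇_H ≈ 1149 W

T_H = 1444 °C → 1444 + 273.15 = 1717.15 K.
Since the cycle is reversible, η = 1 − T_C/T_H = 1 − 356.00/1717.15 = 0.7927.
Q_H = W/η = 911/0.7927 = 1149 W.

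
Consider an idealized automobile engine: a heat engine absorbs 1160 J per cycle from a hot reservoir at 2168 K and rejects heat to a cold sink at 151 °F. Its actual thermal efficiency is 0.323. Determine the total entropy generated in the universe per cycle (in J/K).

ΔS_univ ≈ 1.780 J/K

T_C = 151 °F → (151 − 32) × 5/9 = 66.11 °C = 339.26 K.
W = η·Q_H = 0.323 × 1160 = 374.7 J, so Q_C = Q_H − W = 785.3 J.
The hot reservoir loses entropy Q_H/T_H = 1160/2168.00 = 0.5351 J/K; the cold reservoir gains Q_C/T_C = 785.3/339.26 = 2.315 J/K.
ΔS_univ = −Q_H/T_H + Q_C/T_C = 1.780 J/K (> 0, since η = 0.323 < η_Carnot = 0.844).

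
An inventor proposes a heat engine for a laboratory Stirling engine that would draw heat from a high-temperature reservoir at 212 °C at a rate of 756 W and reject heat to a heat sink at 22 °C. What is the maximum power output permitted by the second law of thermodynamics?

T_H = 212 °C → 212 + 273.15 = 485.15 K.
T_C = 22 °C → 22 + 273.15 = 295.15 K.
The upper bound on efficiency is η_max = 1 − T_C/T_H = 1 − 295.15/485.15 = 0.3916.
W_max = η_max · Q_H = 0.3916 × 756 = 296.1 W.

Ẇ_max ≈ 296.1 W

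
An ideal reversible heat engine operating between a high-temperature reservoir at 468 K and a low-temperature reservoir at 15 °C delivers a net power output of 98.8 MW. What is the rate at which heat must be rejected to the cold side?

Q̇_C ≈ 158 MW

T_C = 15 °C → 15 + 273.15 = 288.15 K.
For a reversible engine, η = 1 − T_C/T_H = 1 − 288.15/468.00 = 0.3843.
Since Q_C/Q_H = T_C/T_H and Q_H = W/η, Q_C = W·T_C/(T_H − T_C) = 98.8 × 288.15/179.85 = 158 MW.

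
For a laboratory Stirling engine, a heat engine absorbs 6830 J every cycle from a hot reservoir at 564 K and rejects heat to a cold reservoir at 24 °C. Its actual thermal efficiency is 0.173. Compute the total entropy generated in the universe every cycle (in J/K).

T_C = 24 °C → 24 + 273.15 = 297.15 K.
W = η·Q_H = 0.173 × 6830 = 1182 J, so Q_C = Q_H − W = 5648 J.
Reservoir entropy changes: ΔS_H = −Q_H/T_H = −6830/564.00 = -12.11 J/K and ΔS_C = +Q_C/T_C = 5648/297.15 = 19.01 J/K.
ΔS_univ = −Q_H/T_H + Q_C/T_C = 6.90 J/K (> 0, since η = 0.173 < η_Carnot = 0.473).

ΔS_univ ≈ 6.90 J/K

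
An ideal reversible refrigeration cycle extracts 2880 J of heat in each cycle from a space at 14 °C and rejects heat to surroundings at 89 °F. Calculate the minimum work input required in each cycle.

W_in ≈ 177 J

T_H = 89 °F → (89 − 32) × 5/9 = 31.67 °C = 304.82 K.
T_C = 14 °C → 14 + 273.15 = 287.15 K.
COP_R = T_C/(T_H − T_C) = 287.15/17.67 = 16.2538.
W = Q_C/COP_R = 2880/16.2538 = 177 J.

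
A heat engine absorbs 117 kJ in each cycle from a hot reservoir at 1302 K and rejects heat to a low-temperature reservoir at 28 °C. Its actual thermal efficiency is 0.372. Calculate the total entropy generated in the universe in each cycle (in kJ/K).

ΔS_univ ≈ 0.154 kJ/K

T_C = 28 °C → 28 + 273.15 = 301.15 K.
W = η·Q_H = 0.372 × 117 = 43.52 kJ, so Q_C = Q_H − W = 73.48 kJ.
Entropy balance on the reservoirs: −Q_H/T_H = -0.08986 kJ/K, +Q_C/T_C = 0.2440 kJ/K.
ΔS_univ = −Q_H/T_H + Q_C/T_C = 0.154 kJ/K (> 0, since η = 0.372 < η_Carnot = 0.769).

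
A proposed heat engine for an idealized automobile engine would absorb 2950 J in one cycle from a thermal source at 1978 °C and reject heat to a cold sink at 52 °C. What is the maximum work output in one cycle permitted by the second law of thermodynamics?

W_max ≈ 2520 J

T_H = 1978 °C → 1978 + 273.15 = 2251.15 K.
T_C = 52 °C → 52 + 273.15 = 325.15 K.
By the Carnot theorem, η_max = 1 − T_C/T_H = 1 − 325.15/2251.15 = 0.8556.
W_max = η_max · Q_H = 0.8556 × 2950 = 2520 J.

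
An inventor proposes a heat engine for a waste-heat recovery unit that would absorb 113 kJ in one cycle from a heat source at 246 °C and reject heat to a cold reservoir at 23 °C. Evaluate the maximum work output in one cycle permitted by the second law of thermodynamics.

W_max ≈ 48.54 kJ

T_H = 246 °C → 246 + 273.15 = 519.15 K.
T_C = 23 °C → 23 + 273.15 = 296.15 K.
The second-law ceiling is the Carnot efficiency, η_max = 1 − T_C/T_H = 1 − 296.15/519.15 = 0.4295.
W_max = η_max · Q_H = 0.4295 × 113 = 48.54 kJ.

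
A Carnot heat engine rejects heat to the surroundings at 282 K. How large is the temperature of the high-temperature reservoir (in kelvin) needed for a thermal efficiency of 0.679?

T_H ≈ 878.5 K

From η = 1 − T_C/T_H, solving for T_H gives T_H = T_C/(1 − η) = 282.00/(1 − 0.679) = 878.5 K.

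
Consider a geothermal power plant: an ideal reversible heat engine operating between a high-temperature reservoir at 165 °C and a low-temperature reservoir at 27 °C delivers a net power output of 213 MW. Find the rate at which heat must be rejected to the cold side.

T_H = 165 °C → 165 + 273.15 = 438.15 K.
T_C = 27 °C → 27 + 273.15 = 300.15 K.
For a reversible engine, η = 1 − T_C/T_H = 1 − 300.15/438.15 = 0.3150.
Since Q_C/Q_H = T_C/T_H and Q_H = W/η, Q_C = W·T_C/(T_H − T_C) = 213 × 300.15/138.00 = 463.3 MW.

Q̇_C ≈ 463.3 MW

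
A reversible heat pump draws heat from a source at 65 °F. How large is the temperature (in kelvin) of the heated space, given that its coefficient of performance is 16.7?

T_H ≈ 310 K

T_C = 65 °F → (65 − 32) × 5/9 = 18.33 °C = 291.48 K.
COP_HP = T_H/(T_H − T_C) ⇒ T_H = T_C·COP_HP/(COP_HP − 1) = 291.48 × 16.7/(16.7 − 1) = 310 K.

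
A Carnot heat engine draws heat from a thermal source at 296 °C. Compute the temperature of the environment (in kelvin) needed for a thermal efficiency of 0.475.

T_C ≈ 299 K

T_H = 296 °C → 296 + 273.15 = 569.15 K.
From η = 1 − T_C/T_H, T_C = T_H·(1 − η) = 569.15 × (1 − 0.475) = 299 K.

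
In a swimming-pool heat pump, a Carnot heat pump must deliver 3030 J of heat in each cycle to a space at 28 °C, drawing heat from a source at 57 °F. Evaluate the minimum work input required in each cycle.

W_in ≈ 142 J

T_H = 28 °C → 28 + 273.15 = 301.15 K.
T_C = 57 °F → (57 − 32) × 5/9 = 13.89 °C = 287.04 K.
Reversible heating COP: COP_HP = T_H/(T_H − T_C) = 301.15/14.11 = 21.3413.
W = Q_H/COP_HP = 3030/21.3413 = 142 J.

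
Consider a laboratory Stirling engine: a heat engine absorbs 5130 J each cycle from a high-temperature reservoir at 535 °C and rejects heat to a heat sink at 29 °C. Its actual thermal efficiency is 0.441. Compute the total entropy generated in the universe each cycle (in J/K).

ΔS_univ ≈ 3.14 J/K

T_H = 535 °C → 535 + 273.15 = 808.15 K.
T_C = 29 °C → 29 + 273.15 = 302.15 K.
W = η·Q_H = 0.441 × 5130 = 2262 J, so Q_C = Q_H − W = 2868 J.
The hot reservoir loses entropy Q_H/T_H = 5130/808.15 = 6.348 J/K; the cold reservoir gains Q_C/T_C = 2868/302.15 = 9.491 J/K.
ΔS_univ = −Q_H/T_H + Q_C/T_C = 3.14 J/K (> 0, since η = 0.441 < η_Carnot = 0.626).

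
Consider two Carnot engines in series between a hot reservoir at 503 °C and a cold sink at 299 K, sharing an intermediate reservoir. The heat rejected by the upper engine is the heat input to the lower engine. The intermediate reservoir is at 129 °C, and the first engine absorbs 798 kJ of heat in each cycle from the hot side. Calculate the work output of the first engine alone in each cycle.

W₁ ≈ 385 kJ

T_H = 503 °C → 503 + 273.15 = 776.15 K.
T_m = 129 °C → 129 + 273.15 = 402.15 K.
First-stage efficiency η₁ = 1 − T_m/T_H = 1 − 402.15/776.15 = 0.4819.
W₁ = η₁·Q_H = 0.4819 × 798 = 385 kJ.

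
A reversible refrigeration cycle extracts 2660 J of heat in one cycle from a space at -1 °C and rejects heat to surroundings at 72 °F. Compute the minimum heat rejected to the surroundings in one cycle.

T_H = 72 °F → (72 − 32) × 5/9 = 22.22 °C = 295.37 K.
T_C = -1 °C → -1 + 273.15 = 272.15 K.
For a reversible cycle Q_H/Q_C = T_H/T_C, so Q_H = Q_C·T_H/T_C = 2660 × 295.37/272.15 = 2890 J.

Q_H ≈ 2890 J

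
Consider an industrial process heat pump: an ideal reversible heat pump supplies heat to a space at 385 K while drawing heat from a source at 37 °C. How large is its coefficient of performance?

COP_HP ≈ 5.14

T_C = 37 °C → 37 + 273.15 = 310.15 K.
The Carnot heat-pump COP is COP_HP = T_H/(T_H − T_C) = 385.00/(385.00 − 310.15) = 5.14.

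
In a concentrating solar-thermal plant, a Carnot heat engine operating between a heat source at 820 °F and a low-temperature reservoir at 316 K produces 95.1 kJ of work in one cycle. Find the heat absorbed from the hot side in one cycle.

Q_H ≈ 171.2 kJ

T_H = 820 °F → (820 − 32) × 5/9 = 437.78 °C = 710.93 K.
Since the cycle is reversible, η = 1 − T_C/T_H = 1 − 316.00/710.93 = 0.5555.
Q_H = W/η = 95.1/0.5555 = 171.2 kJ.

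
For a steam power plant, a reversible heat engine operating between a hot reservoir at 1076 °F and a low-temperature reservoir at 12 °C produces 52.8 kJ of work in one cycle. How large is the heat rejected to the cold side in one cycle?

T_H = 1076 °F → (1076 − 32) × 5/9 = 580.00 °C = 853.15 K.
T_C = 12 °C → 12 + 273.15 = 285.15 K.
η_rev = 1 − T_C/T_H = 1 − 285.15/853.15 = 0.6658.
Since Q_C/Q_H = T_C/T_H and Q_H = W/η, Q_C = W·T_C/(T_H − T_C) = 52.8 × 285.15/568.00 = 26.51 kJ.

Q_C ≈ 26.51 kJ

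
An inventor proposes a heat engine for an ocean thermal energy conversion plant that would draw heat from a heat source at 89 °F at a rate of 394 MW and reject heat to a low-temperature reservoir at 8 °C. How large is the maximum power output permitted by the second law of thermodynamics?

Ẇ_max ≈ 30.59 MW

T_H = 89 °F → (89 − 32) × 5/9 = 31.67 °C = 304.82 K.
T_C = 8 °C → 8 + 273.15 = 281.15 K.
The second-law ceiling is the Carnot efficiency, η_max = 1 − T_C/T_H = 1 − 281.15/304.82 = 0.0776.
W_max = η_max · Q_H = 0.0776 × 394 = 30.59 MW.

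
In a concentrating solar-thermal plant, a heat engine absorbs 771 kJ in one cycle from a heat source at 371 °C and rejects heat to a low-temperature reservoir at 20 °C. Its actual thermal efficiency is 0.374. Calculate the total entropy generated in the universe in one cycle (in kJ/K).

ΔS_univ ≈ 0.449 kJ/K

T_H = 371 °C → 371 + 273.15 = 644.15 K.
T_C = 20 °C → 20 + 273.15 = 293.15 K.
W = η·Q_H = 0.374 × 771 = 288.4 kJ, so Q_C = Q_H − W = 482.6 kJ.
Entropy balance on the reservoirs: −Q_H/T_H = -1.197 kJ/K, +Q_C/T_C = 1.646 kJ/K.
ΔS_univ = −Q_H/T_H + Q_C/T_C = 0.449 kJ/K (> 0, since η = 0.374 < η_Carnot = 0.545).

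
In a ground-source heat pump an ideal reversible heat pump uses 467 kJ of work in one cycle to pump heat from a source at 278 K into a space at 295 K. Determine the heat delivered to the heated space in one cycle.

Q_H ≈ 8100 kJ

For a reversible heat pump, COP_HP = T_H/(T_H − T_C) = 295.00/17.00 = 17.3529.
Q_H = COP_HP · W = 17.3529 × 467 = 8100 kJ.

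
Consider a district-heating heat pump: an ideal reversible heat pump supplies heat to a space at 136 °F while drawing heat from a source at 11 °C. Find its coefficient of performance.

T_H = 136 °F → (136 − 32) × 5/9 = 57.78 °C = 330.93 K.
T_C = 11 °C → 11 + 273.15 = 284.15 K.
COP_HP = T_H/(T_H − T_C) = 330.93/(330.93 − 284.15) = 7.074.

COP_HP ≈ 7.074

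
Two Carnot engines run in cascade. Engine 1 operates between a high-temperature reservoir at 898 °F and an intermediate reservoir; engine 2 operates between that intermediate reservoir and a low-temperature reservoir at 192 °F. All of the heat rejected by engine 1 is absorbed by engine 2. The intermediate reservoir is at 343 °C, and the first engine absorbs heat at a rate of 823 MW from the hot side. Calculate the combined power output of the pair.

Ẇ_total ≈ 428 MW

T_H = 898 °F → (898 − 32) × 5/9 = 481.11 °C = 754.26 K.
T_C = 192 °F → (192 − 32) × 5/9 = 88.89 °C = 362.04 K.
Two reversible stages in series are equivalent to a single Carnot engine between T_H and T_C, so η_total = 1 − T_C/T_H = 1 − 362.04/754.26 = 0.5200.
W_total = η_total · Q_H = 0.5200 × 823 = 428 MW.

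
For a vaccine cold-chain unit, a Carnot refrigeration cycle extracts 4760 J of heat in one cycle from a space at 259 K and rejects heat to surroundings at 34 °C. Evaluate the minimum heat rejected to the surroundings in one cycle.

T_H = 34 °C → 34 + 273.15 = 307.15 K.
For a reversible cycle Q_H/Q_C = T_H/T_C, so Q_H = Q_C·T_H/T_C = 4760 × 307.15/259.00 = 5640 J.

Q_H ≈ 5640 J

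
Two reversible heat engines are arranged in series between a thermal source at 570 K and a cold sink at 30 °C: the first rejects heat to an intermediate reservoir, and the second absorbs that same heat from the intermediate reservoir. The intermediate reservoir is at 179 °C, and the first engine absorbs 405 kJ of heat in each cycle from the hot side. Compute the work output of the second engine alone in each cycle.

T_C = 30 °C → 30 + 273.15 = 303.15 K.
T_m = 179 °C → 179 + 273.15 = 452.15 K.
Heat entering the second stage: Q_m = Q_H·(T_m/T_H) = 405 × 452.15/570.00 = 321.3 kJ.
Second-stage efficiency η₂ = 1 − T_C/T_m = 1 − 303.15/452.15 = 0.3295, so W₂ = η₂·Q_m = 105.9 kJ.

W₂ ≈ 105.9 kJ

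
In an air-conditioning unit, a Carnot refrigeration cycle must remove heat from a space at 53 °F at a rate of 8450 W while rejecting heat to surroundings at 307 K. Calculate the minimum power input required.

Ẇ_in ≈ 658 W

T_C = 53 °F → (53 − 32) × 5/9 = 11.67 °C = 284.82 K.
The reversible coefficient of performance is COP_R = T_C/(T_H − T_C) = 284.82/22.18 = 12.8392.
W = Q_C/COP_R = 8450/12.8392 = 658 W.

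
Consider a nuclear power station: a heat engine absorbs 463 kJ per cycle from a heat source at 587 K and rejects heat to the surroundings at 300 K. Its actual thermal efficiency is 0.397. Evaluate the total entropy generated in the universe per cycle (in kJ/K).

ΔS_univ ≈ 0.142 kJ/K

W = η·Q_H = 0.397 × 463 = 183.8 kJ, so Q_C = Q_H − W = 279.2 kJ.
The hot reservoir loses entropy Q_H/T_H = 463/587.00 = 0.7888 kJ/K; the cold reservoir gains Q_C/T_C = 279.2/300.00 = 0.9306 kJ/K.
ΔS_univ = −Q_H/T_H + Q_C/T_C = 0.142 kJ/K (> 0, since η = 0.397 < η_Carnot = 0.489).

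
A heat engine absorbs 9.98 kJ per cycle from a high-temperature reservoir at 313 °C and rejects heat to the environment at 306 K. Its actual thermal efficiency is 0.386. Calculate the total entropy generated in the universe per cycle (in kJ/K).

ΔS_univ ≈ 0.00300 kJ/K

T_H = 313 °C → 313 + 273.15 = 586.15 K.
W = η·Q_H = 0.386 × 9.98 = 3.852 kJ, so Q_C = Q_H − W = 6.128 kJ.
Entropy balance on the reservoirs: −Q_H/T_H = -0.01703 kJ/K, +Q_C/T_C = 0.02003 kJ/K.
ΔS_univ = −Q_H/T_H + Q_C/T_C = 0.00300 kJ/K (> 0, since η = 0.386 < η_Carnot = 0.478).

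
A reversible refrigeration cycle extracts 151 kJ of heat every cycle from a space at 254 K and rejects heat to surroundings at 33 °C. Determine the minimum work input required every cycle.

T_H = 33 °C → 33 + 273.15 = 306.15 K.
Carnot COP: COP_R = T_C/(T_H − T_C) = 254.00/52.15 = 4.8706.
W = Q_C/COP_R = 151/4.8706 = 31.00 kJ.

W_in ≈ 31.00 kJ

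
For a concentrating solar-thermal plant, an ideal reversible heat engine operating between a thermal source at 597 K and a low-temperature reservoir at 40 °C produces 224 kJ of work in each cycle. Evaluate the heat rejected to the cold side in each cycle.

Q_C ≈ 247 kJ

T_C = 40 °C → 40 + 273.15 = 313.15 K.
The Carnot efficiency is η = 1 − T_C/T_H = 1 − 313.15/597.00 = 0.4755.
Since Q_C/Q_H = T_C/T_H and Q_H = W/η, Q_C = W·T_C/(T_H − T_C) = 224 × 313.15/283.85 = 247 kJ.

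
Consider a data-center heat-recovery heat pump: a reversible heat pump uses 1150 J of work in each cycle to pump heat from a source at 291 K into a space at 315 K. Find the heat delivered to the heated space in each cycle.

The Carnot heat-pump COP is COP_HP = T_H/(T_H − T_C) = 315.00/24.00 = 13.1250.
Q_H = COP_HP · W = 13.1250 × 1150 = 15100 J.

Q_H ≈ 15100 J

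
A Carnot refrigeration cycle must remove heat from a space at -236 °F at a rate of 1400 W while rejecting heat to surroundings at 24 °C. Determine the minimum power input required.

Ẇ_in ≈ 1950 W

T_H = 24 °C → 24 + 273.15 = 297.15 K.
T_C = -236 °F → (-236 − 32) × 5/9 = -148.89 °C = 124.26 K.
For a reversible refrigerator, COP_R = T_C/(T_H − T_C) = 124.26/172.89 = 0.7187.
W = Q_C/COP_R = 1400/0.7187 = 1950 W.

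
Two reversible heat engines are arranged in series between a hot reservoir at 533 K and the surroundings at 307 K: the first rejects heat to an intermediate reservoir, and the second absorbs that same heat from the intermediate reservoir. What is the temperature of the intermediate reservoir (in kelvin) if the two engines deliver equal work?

T_m ≈ 420 K

For reversible stages Q_m = Q_H·(T_m/T_H). Setting W₁ = Q_H(1 − T_m/T_H) equal to W₂ = Q_m(1 − T_C/T_m) = Q_H·(T_m − T_C)/T_H gives T_H − T_m = T_m − T_C, so T_m = (T_H + T_C)/2 = (533.00 + 307.00)/2 = 420 K.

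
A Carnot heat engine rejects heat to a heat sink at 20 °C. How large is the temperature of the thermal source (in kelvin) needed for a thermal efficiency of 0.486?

T_H ≈ 570 K

T_C = 20 °C → 20 + 273.15 = 293.15 K.
From η = 1 − T_C/T_H, solving for T_H gives T_H = T_C/(1 − η) = 293.15/(1 − 0.486) = 570 K.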